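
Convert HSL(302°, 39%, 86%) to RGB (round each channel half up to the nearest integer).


H=302°, S=0.39, L=0.86
C = (1-|2L-1|)×S = (1-|0.72|)×0.39 = 0.1092
H' = H/60 = 302/60 ≈ 5.0333; X = C×(1-|H' mod 2 - 1|) = 0.10556
m = L - C/2 = 0.86 - 0.0546 = 0.8054
Sector ⌊H'⌋ = 5 → (R',G',B') = (0.1092, 0.0, 0.10556)
RGB = ((R'+m)×255, (G'+m)×255, (B'+m)×255) = (233.223, 205.377, 232.2948)
Round half up → RGB(233, 205, 232)


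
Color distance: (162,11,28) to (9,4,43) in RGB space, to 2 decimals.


d = √[(R₁-R₂)² + (G₁-G₂)² + (B₁-B₂)²]
d = √[(162-9)² + (11-4)² + (28-43)²]
d = √[23409 + 49 + 225]
d = √23683
d ≈ 153.89


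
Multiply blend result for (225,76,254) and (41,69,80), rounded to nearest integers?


Multiply: C = A×B/255, rounded to nearest integer
R: 225×41/255 = 9225/255 ≈ 36.176 → 36
G: 76×69/255 = 5244/255 ≈ 20.565 → 21
B: 254×80/255 = 20320/255 ≈ 79.686 → 80
= RGB(36, 21, 80)


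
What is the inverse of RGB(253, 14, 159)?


Invert: (255-R, 255-G, 255-B)
R: 255-253 = 2
G: 255-14 = 241
B: 255-159 = 96
= RGB(2, 241, 96)


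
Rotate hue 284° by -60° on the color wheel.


New hue = (H + rotation) mod 360
New hue = (284 -60) mod 360
= 224 mod 360
= 224°


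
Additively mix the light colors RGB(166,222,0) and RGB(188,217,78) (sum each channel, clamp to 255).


Additive: each channel = min(255, C₁+C₂)
R: 166+188 = 354 → 255
G: 222+217 = 439 → 255
B: 0+78 = 78 → 78
= RGB(255, 255, 78)


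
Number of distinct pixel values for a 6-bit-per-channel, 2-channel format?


Total bits = 6 bits/channel × 2 channels = 12 bits
Distinct pixel values = 2^12
= 4,096 pixel values


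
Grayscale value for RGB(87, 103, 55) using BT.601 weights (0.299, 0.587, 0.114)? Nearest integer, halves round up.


Gray = 0.299×R + 0.587×G + 0.114×B
Gray = 0.299×87 + 0.587×103 + 0.114×55
Gray = 26.013 + 60.461 + 6.270
Gray = 92.744 → round half up → 93
Gray = 93


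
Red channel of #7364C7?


Color: #7364C7
R = 73 = 115
G = 64 = 100
B = C7 = 199
Red = 115


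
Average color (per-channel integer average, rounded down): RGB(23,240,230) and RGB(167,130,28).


Midpoint: each channel = ⌊(C₁+C₂)/2⌋
R: ⌊(23+167)/2⌋ = 95
G: ⌊(240+130)/2⌋ = 185
B: ⌊(230+28)/2⌋ = 129
= RGB(95, 185, 129)


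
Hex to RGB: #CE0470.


CE → 206 (R)
04 → 4 (G)
70 → 112 (B)
= RGB(206, 4, 112)


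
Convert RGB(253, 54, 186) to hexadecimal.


R = 253 → FD (hex)
G = 54 → 36 (hex)
B = 186 → BA (hex)
Hex = #FD36BA


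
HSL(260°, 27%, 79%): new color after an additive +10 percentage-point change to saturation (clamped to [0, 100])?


Original S = 27%
Adjustment = +10 percentage points
New S = 27 + (10) = 37
Clamp to [0, 100] → 37
= HSL(260°, 37%, 79%)


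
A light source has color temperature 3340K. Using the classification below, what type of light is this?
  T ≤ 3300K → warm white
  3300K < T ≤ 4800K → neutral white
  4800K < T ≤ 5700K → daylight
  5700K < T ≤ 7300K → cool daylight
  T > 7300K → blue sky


Temperature: 3340K
3300K < 3340K ≤ 4800K → neutral white
Classification: neutral white


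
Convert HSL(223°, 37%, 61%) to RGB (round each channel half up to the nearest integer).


H=223°, S=0.37, L=0.61
C = (1-|2L-1|)×S = (1-|0.22|)×0.37 = 0.2886
H' = H/60 = 223/60 ≈ 3.7167; X = C×(1-|H' mod 2 - 1|) = 0.08177
m = L - C/2 = 0.61 - 0.1443 = 0.4657
Sector ⌊H'⌋ = 3 → (R',G',B') = (0.0, 0.08177, 0.2886)
RGB = ((R'+m)×255, (G'+m)×255, (B'+m)×255) = (118.7535, 139.60485, 192.3465)
Round half up → RGB(119, 140, 192)


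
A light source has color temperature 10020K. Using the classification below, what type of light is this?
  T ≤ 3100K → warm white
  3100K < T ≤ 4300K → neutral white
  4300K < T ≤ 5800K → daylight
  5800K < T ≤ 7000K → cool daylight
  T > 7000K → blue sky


Temperature: 10020K
10020K > 7000K → blue sky
Classification: blue sky


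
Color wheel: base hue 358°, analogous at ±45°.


Base hue: 358°
Left analog: (358 - 45) mod 360 = 313°
Right analog: (358 + 45) mod 360 = 43°
Analogous hues = 313° and 43°


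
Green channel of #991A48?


Color: #991A48
R = 99 = 153
G = 1A = 26
B = 48 = 72
Green = 26


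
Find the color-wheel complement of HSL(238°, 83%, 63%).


Complement = opposite side of color wheel = hue + 180°
H' = (238 + 180) mod 360 = 58°
S and L unchanged.
= HSL(58°, 83%, 63%)


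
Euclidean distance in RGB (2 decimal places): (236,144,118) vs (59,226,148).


d = √[(R₁-R₂)² + (G₁-G₂)² + (B₁-B₂)²]
d = √[(236-59)² + (144-226)² + (118-148)²]
d = √[31329 + 6724 + 900]
d = √38953
d ≈ 197.37


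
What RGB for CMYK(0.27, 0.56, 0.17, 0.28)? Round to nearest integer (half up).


R = 255 × (1-C) × (1-K) = 255 × 0.73 × 0.72 = 134.028 → 134
G = 255 × (1-M) × (1-K) = 255 × 0.44 × 0.72 = 80.784 → 81
B = 255 × (1-Y) × (1-K) = 255 × 0.83 × 0.72 = 152.388 → 152
= RGB(134, 81, 152)


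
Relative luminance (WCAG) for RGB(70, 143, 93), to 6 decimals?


Linearize each channel (sRGB transfer function): c = v/255; c_lin = c/12.92 if c ≤ 0.04045, else ((c+0.055)/1.055)^2.4
  R: 70/255 ≈ 0.274510 > 0.04045 → ((0.274510+0.055)/1.055)^2.4 ≈ 0.061246
  G: 143/255 ≈ 0.560784 > 0.04045 → ((0.560784+0.055)/1.055)^2.4 ≈ 0.274677
  B: 93/255 ≈ 0.364706 > 0.04045 → ((0.364706+0.055)/1.055)^2.4 ≈ 0.109462
R_lin = 0.061246, G_lin = 0.274677, B_lin = 0.109462
L = 0.2126×R + 0.7152×G + 0.0722×B
L = 0.2126×0.061246 + 0.7152×0.274677 + 0.0722×0.109462
L ≈ 0.217373


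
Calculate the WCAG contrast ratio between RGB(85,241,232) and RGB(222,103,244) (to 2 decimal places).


Linearize each sRGB channel c=v/255: c/12.92 if c ≤ 0.04045 else ((c+0.055)/1.055)^2.4
L = 0.2126×R_lin + 0.7152×G_lin + 0.0722×B_lin
Color 1 (85,241,232):
  R=85: 85/255≈0.3333 > 0.04045 → ((0.3333+0.055)/1.055)^2.4 ≈ 0.09084
  G=241: 241/255≈0.9451 > 0.04045 → ((0.9451+0.055)/1.055)^2.4 ≈ 0.87962
  B=232: 232/255≈0.9098 > 0.04045 → ((0.9098+0.055)/1.055)^2.4 ≈ 0.80695
  L1 = 0.2126×0.09084 + 0.7152×0.87962 + 0.0722×0.80695 ≈ 0.70668
Color 2 (222,103,244):
  R=222: 222/255≈0.8706 > 0.04045 → ((0.8706+0.055)/1.055)^2.4 ≈ 0.73046
  G=103: 103/255≈0.4039 > 0.04045 → ((0.4039+0.055)/1.055)^2.4 ≈ 0.13563
  B=244: 244/255≈0.9569 > 0.04045 → ((0.9569+0.055)/1.055)^2.4 ≈ 0.90466
  L2 = 0.2126×0.73046 + 0.7152×0.13563 + 0.0722×0.90466 ≈ 0.31762
Lighter = 0.70668, Darker = 0.31762
Ratio = (L_lighter + 0.05) / (L_darker + 0.05)
Ratio = (0.70668 + 0.05) / (0.31762 + 0.05) = 0.75668 / 0.36762 ≈ 2.0583
Ratio ≈ 2.06:1


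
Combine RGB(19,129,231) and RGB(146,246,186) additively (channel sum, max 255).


Additive: each channel = min(255, C₁+C₂)
R: 19+146 = 165 → 165
G: 129+246 = 375 → 255
B: 231+186 = 417 → 255
= RGB(165, 255, 255)


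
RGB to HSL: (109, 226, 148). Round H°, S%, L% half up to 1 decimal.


Normalize: R'=109/255≈0.4275, G'=226/255≈0.8863, B'=148/255≈0.5804
Max=226/255, Min=109/255, Δ=Max-Min=117/255
L = (Max+Min)/2 = (226+109)/510 = 335/510 = 0.65686… → L = 65.7%
L > 0.5 → S = Δ/(2-Max-Min) = 117/(510-226-109) = 117/175 = 0.66857… → S = 66.9%
(the 1/255 factors cancel in S and H, so raw channel differences can be used)
Max is G' → H = 60 × ((B-R)/Δ + 2) = 60 × ((148-109)/117 + 2)
  39/117 + 2 = 0.3333… + 2 = 2.3333…
  H = 60 × 2.3333… = 140° → H = 140.0°
= HSL(140.0°, 66.9%, 65.7%)


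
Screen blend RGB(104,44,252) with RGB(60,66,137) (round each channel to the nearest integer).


Screen: C = 255 - (255-A)×(255-B)/255, rounded to nearest integer
R: 255 - (255-104)×(255-60)/255 = 255 - 29445/255 ≈ 255 - 115.471 = 139.529 → 140
G: 255 - (255-44)×(255-66)/255 = 255 - 39879/255 ≈ 255 - 156.388 = 98.612 → 99
B: 255 - (255-252)×(255-137)/255 = 255 - 354/255 ≈ 255 - 1.388 = 253.612 → 254
= RGB(140, 99, 254)


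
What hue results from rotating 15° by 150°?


New hue = (H + rotation) mod 360
New hue = (15 + 150) mod 360
= 165 mod 360
= 165°


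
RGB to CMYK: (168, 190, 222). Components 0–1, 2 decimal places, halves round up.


R'=168/255≈0.6588, G'=190/255≈0.7451, B'=222/255≈0.8706
K = 1 - max(R',G',B') = 1 - 222/255 = 33/255 = 0.12941… → 0.13
(1-R'-K)/(1-K) simplifies to (max-R)/max with max = 222:
C = (222-168)/222 = 54/222 = 0.24324… → 0.24
M = (222-190)/222 = 32/222 = 0.14414… → 0.14
Y = (222-222)/222 = 0/222 = 0 → 0.00
= CMYK(0.24, 0.14, 0.00, 0.13)


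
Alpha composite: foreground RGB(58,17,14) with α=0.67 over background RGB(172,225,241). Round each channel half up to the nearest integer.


C = α×F + (1-α)×B, with 1-α = 0.33
R: 0.67×58 + 0.33×172 = 38.86 + 56.76 = 95.62 → 96
G: 0.67×17 + 0.33×225 = 11.39 + 74.25 = 85.64 → 86
B: 0.67×14 + 0.33×241 = 9.38 + 79.53 = 88.91 → 89
= RGB(96, 86, 89)


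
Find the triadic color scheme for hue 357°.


Triadic: equally spaced at 120° intervals
H1 = 357°
H2 = (357 + 120) mod 360 = 117°
H3 = (357 + 240) mod 360 = 237°
Triadic = 357°, 117°, 237°


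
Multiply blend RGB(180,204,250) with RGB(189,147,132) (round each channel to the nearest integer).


Multiply: C = A×B/255, rounded to nearest integer
R: 180×189/255 = 34020/255 ≈ 133.412 → 133
G: 204×147/255 = 29988/255 ≈ 117.600 → 118
B: 250×132/255 = 33000/255 ≈ 129.412 → 129
= RGB(133, 118, 129)


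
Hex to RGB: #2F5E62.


2F → 47 (R)
5E → 94 (G)
62 → 98 (B)
= RGB(47, 94, 98)


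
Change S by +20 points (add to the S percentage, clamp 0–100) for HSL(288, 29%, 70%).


Original S = 29%
Adjustment = +20 percentage points
New S = 29 + (20) = 49
Clamp to [0, 100] → 49
= HSL(288°, 49%, 70%)


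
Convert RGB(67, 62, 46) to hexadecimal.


R = 67 → 43 (hex)
G = 62 → 3E (hex)
B = 46 → 2E (hex)
Hex = #433E2E


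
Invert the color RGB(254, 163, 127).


Invert: (255-R, 255-G, 255-B)
R: 255-254 = 1
G: 255-163 = 92
B: 255-127 = 128
= RGB(1, 92, 128)


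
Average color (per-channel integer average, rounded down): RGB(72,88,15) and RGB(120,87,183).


Midpoint: each channel = ⌊(C₁+C₂)/2⌋
R: ⌊(72+120)/2⌋ = 96
G: ⌊(88+87)/2⌋ = 87
B: ⌊(15+183)/2⌋ = 99
= RGB(96, 87, 99)


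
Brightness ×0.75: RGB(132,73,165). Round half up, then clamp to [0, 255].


Multiply each channel by 0.75, round half up, clamp to [0, 255]
R: 132×0.75 = 99
G: 73×0.75 = 54.75 → round → 55
B: 165×0.75 = 123.75 → round → 124
= RGB(99, 55, 124)


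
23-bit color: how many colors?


Colors = 2^bits = 2^23
= 8,388,608 colors


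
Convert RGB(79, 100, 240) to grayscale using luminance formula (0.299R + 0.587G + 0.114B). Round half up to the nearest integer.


Gray = 0.299×R + 0.587×G + 0.114×B
Gray = 0.299×79 + 0.587×100 + 0.114×240
Gray = 23.621 + 58.700 + 27.360
Gray = 109.681 → round half up → 110
Gray = 110


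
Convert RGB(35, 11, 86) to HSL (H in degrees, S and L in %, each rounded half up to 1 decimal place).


Normalize: R'=35/255≈0.1373, G'=11/255≈0.0431, B'=86/255≈0.3373
Max=86/255, Min=11/255, Δ=Max-Min=75/255
L = (Max+Min)/2 = (86+11)/510 = 97/510 = 0.19019… → L = 19.0%
L ≤ 0.5 → S = Δ/(Max+Min) = 75/(86+11) = 75/97 = 0.77319… → S = 77.3%
(the 1/255 factors cancel in S and H, so raw channel differences can be used)
Max is B' → H = 60 × ((R-G)/Δ + 4) = 60 × ((35-11)/75 + 4)
  24/75 + 4 = 0.32 + 4 = 4.32
  H = 60 × 4.32 = 259.2° → H = 259.2°
= HSL(259.2°, 77.3%, 19.0%)


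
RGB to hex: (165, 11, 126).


R = 165 → A5 (hex)
G = 11 → 0B (hex)
B = 126 → 7E (hex)
Hex = #A50B7E


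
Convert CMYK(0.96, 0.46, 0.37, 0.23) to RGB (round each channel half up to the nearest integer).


R = 255 × (1-C) × (1-K) = 255 × 0.04 × 0.77 = 7.854 → 8
G = 255 × (1-M) × (1-K) = 255 × 0.54 × 0.77 = 106.029 → 106
B = 255 × (1-Y) × (1-K) = 255 × 0.63 × 0.77 = 123.7005 → 124
= RGB(8, 106, 124)


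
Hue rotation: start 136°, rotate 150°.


New hue = (H + rotation) mod 360
New hue = (136 + 150) mod 360
= 286 mod 360
= 286°


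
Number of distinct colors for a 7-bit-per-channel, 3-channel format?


Total bits = 7 bits/channel × 3 channels = 21 bits
Distinct colors = 2^21
= 2,097,152 colors


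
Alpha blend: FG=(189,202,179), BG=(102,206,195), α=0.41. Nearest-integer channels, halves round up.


C = α×F + (1-α)×B, with 1-α = 0.59
R: 0.41×189 + 0.59×102 = 77.49 + 60.18 = 137.67 → 138
G: 0.41×202 + 0.59×206 = 82.82 + 121.54 = 204.36 → 204
B: 0.41×179 + 0.59×195 = 73.39 + 115.05 = 188.44 → 188
= RGB(138, 204, 188)


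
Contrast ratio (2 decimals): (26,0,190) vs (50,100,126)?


Linearize each sRGB channel c=v/255: c/12.92 if c ≤ 0.04045 else ((c+0.055)/1.055)^2.4
L = 0.2126×R_lin + 0.7152×G_lin + 0.0722×B_lin
Color 1 (26,0,190):
  R=26: 26/255≈0.1020 > 0.04045 → ((0.1020+0.055)/1.055)^2.4 ≈ 0.01033
  G=0: 0/255≈0.0000 ≤ 0.04045 → 0.0000/12.92 ≈ 0.00000
  B=190: 190/255≈0.7451 > 0.04045 → ((0.7451+0.055)/1.055)^2.4 ≈ 0.51492
  L1 = 0.2126×0.01033 + 0.7152×0.00000 + 0.0722×0.51492 ≈ 0.03937
Color 2 (50,100,126):
  R=50: 50/255≈0.1961 > 0.04045 → ((0.1961+0.055)/1.055)^2.4 ≈ 0.03190
  G=100: 100/255≈0.3922 > 0.04045 → ((0.3922+0.055)/1.055)^2.4 ≈ 0.12744
  B=126: 126/255≈0.4941 > 0.04045 → ((0.4941+0.055)/1.055)^2.4 ≈ 0.20864
  L2 = 0.2126×0.03190 + 0.7152×0.12744 + 0.0722×0.20864 ≈ 0.11299
Lighter = 0.11299, Darker = 0.03937
Ratio = (L_lighter + 0.05) / (L_darker + 0.05)
Ratio = (0.11299 + 0.05) / (0.03937 + 0.05) = 0.16299 / 0.08937 ≈ 1.8237
Ratio ≈ 1.82:1


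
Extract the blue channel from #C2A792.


Color: #C2A792
R = C2 = 194
G = A7 = 167
B = 92 = 146
Blue = 146


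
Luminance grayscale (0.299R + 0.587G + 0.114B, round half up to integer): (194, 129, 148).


Gray = 0.299×R + 0.587×G + 0.114×B
Gray = 0.299×194 + 0.587×129 + 0.114×148
Gray = 58.006 + 75.723 + 16.872
Gray = 150.601 → round half up → 151
Gray = 151


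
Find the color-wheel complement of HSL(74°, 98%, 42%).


Complement = opposite side of color wheel = hue + 180°
H' = (74 + 180) mod 360 = 254°
S and L unchanged.
= HSL(254°, 98%, 42%)


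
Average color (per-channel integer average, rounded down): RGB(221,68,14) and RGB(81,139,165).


Midpoint: each channel = ⌊(C₁+C₂)/2⌋
R: ⌊(221+81)/2⌋ = 151
G: ⌊(68+139)/2⌋ = 103
B: ⌊(14+165)/2⌋ = 89
= RGB(151, 103, 89)


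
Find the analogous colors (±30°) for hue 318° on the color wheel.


Base hue: 318°
Left analog: (318 - 30) mod 360 = 288°
Right analog: (318 + 30) mod 360 = 348°
Analogous hues = 288° and 348°


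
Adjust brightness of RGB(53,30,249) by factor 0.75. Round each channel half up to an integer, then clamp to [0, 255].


Multiply each channel by 0.75, round half up, clamp to [0, 255]
R: 53×0.75 = 39.75 → round → 40
G: 30×0.75 = 22.5 → round → 23
B: 249×0.75 = 186.75 → round → 187
= RGB(40, 23, 187)


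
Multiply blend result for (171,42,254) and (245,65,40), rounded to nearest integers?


Multiply: C = A×B/255, rounded to nearest integer
R: 171×245/255 = 41895/255 ≈ 164.294 → 164
G: 42×65/255 = 2730/255 ≈ 10.706 → 11
B: 254×40/255 = 10160/255 ≈ 39.843 → 40
= RGB(164, 11, 40)


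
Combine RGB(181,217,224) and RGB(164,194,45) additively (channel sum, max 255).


Additive: each channel = min(255, C₁+C₂)
R: 181+164 = 345 → 255
G: 217+194 = 411 → 255
B: 224+45 = 269 → 255
= RGB(255, 255, 255)


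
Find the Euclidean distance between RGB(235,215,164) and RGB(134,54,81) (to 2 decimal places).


d = √[(R₁-R₂)² + (G₁-G₂)² + (B₁-B₂)²]
d = √[(235-134)² + (215-54)² + (164-81)²]
d = √[10201 + 25921 + 6889]
d = √43011
d ≈ 207.39


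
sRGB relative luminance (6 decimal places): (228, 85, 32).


Linearize each channel (sRGB transfer function): c = v/255; c_lin = c/12.92 if c ≤ 0.04045, else ((c+0.055)/1.055)^2.4
  R: 228/255 ≈ 0.894118 > 0.04045 → ((0.894118+0.055)/1.055)^2.4 ≈ 0.775822
  G: 85/255 ≈ 0.333333 > 0.04045 → ((0.333333+0.055)/1.055)^2.4 ≈ 0.090842
  B: 32/255 ≈ 0.125490 > 0.04045 → ((0.125490+0.055)/1.055)^2.4 ≈ 0.014444
R_lin = 0.775822, G_lin = 0.090842, B_lin = 0.014444
L = 0.2126×R + 0.7152×G + 0.0722×B
L = 0.2126×0.775822 + 0.7152×0.090842 + 0.0722×0.014444
L ≈ 0.230953


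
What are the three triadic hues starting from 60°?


Triadic: equally spaced at 120° intervals
H1 = 60°
H2 = (60 + 120) mod 360 = 180°
H3 = (60 + 240) mod 360 = 300°
Triadic = 60°, 180°, 300°


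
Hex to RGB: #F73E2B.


F7 → 247 (R)
3E → 62 (G)
2B → 43 (B)
= RGB(247, 62, 43)


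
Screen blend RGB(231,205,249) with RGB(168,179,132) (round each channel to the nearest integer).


Screen: C = 255 - (255-A)×(255-B)/255, rounded to nearest integer
R: 255 - (255-231)×(255-168)/255 = 255 - 2088/255 ≈ 255 - 8.188 = 246.812 → 247
G: 255 - (255-205)×(255-179)/255 = 255 - 3800/255 ≈ 255 - 14.902 = 240.098 → 240
B: 255 - (255-249)×(255-132)/255 = 255 - 738/255 ≈ 255 - 2.894 = 252.106 → 252
= RGB(247, 240, 252)


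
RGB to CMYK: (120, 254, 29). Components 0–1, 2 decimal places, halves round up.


R'=120/255≈0.4706, G'=254/255≈0.9961, B'=29/255≈0.1137
K = 1 - max(R',G',B') = 1 - 254/255 = 1/255 = 0.00392… → 0.00
(1-R'-K)/(1-K) simplifies to (max-R)/max with max = 254:
C = (254-120)/254 = 134/254 = 0.52755… → 0.53
M = (254-254)/254 = 0/254 = 0 → 0.00
Y = (254-29)/254 = 225/254 = 0.88582… → 0.89
= CMYK(0.53, 0.00, 0.89, 0.00)


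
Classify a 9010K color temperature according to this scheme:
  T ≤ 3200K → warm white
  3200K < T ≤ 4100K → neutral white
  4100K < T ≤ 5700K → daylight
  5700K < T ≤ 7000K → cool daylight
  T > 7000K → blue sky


Temperature: 9010K
9010K > 7000K → blue sky
Classification: blue sky


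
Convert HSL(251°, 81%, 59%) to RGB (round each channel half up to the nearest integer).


H=251°, S=0.81, L=0.59
C = (1-|2L-1|)×S = (1-|0.18|)×0.81 = 0.6642
H' = H/60 = 251/60 ≈ 4.1833; X = C×(1-|H' mod 2 - 1|) = 0.12177
m = L - C/2 = 0.59 - 0.3321 = 0.2579
Sector ⌊H'⌋ = 4 → (R',G',B') = (0.12177, 0.0, 0.6642)
RGB = ((R'+m)×255, (G'+m)×255, (B'+m)×255) = (96.81585, 65.7645, 235.1355)
Round half up → RGB(97, 66, 235)


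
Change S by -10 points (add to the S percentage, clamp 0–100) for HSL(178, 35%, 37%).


Original S = 35%
Adjustment = -10 percentage points
New S = 35 + (-10) = 25
Clamp to [0, 100] → 25
= HSL(178°, 25%, 37%)


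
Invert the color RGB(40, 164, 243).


Invert: (255-R, 255-G, 255-B)
R: 255-40 = 215
G: 255-164 = 91
B: 255-243 = 12
= RGB(215, 91, 12)


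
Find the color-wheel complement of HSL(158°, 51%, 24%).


Complement = opposite side of color wheel = hue + 180°
H' = (158 + 180) mod 360 = 338°
S and L unchanged.
= HSL(338°, 51%, 24%)


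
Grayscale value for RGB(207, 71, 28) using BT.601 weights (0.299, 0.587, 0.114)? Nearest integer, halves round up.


Gray = 0.299×R + 0.587×G + 0.114×B
Gray = 0.299×207 + 0.587×71 + 0.114×28
Gray = 61.893 + 41.677 + 3.192
Gray = 106.762 → round half up → 107
Gray = 107


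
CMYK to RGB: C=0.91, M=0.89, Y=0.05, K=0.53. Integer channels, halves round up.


R = 255 × (1-C) × (1-K) = 255 × 0.09 × 0.47 = 10.7865 → 11
G = 255 × (1-M) × (1-K) = 255 × 0.11 × 0.47 = 13.1835 → 13
B = 255 × (1-Y) × (1-K) = 255 × 0.95 × 0.47 = 113.8575 → 114
= RGB(11, 13, 114)


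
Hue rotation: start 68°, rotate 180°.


New hue = (H + rotation) mod 360
New hue = (68 + 180) mod 360
= 248 mod 360
= 248°


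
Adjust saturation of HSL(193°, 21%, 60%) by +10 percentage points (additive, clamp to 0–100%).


Original S = 21%
Adjustment = +10 percentage points
New S = 21 + (10) = 31
Clamp to [0, 100] → 31
= HSL(193°, 31%, 60%)


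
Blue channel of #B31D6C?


Color: #B31D6C
R = B3 = 179
G = 1D = 29
B = 6C = 108
Blue = 108


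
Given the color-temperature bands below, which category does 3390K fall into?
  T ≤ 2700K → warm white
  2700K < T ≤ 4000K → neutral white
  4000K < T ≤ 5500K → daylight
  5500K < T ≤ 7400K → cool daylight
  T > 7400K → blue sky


Temperature: 3390K
2700K < 3390K ≤ 4000K → neutral white
Classification: neutral white


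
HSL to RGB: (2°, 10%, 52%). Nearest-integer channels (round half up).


H=2°, S=0.10, L=0.52
C = (1-|2L-1|)×S = (1-|0.04|)×0.10 = 0.096
H' = H/60 = 2/60 ≈ 0.0333; X = C×(1-|H' mod 2 - 1|) = 0.0032
m = L - C/2 = 0.52 - 0.048 = 0.472
Sector ⌊H'⌋ = 0 → (R',G',B') = (0.096, 0.0032, 0.0)
RGB = ((R'+m)×255, (G'+m)×255, (B'+m)×255) = (144.84, 121.176, 120.36)
Round half up → RGB(145, 121, 120)


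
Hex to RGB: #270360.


27 → 39 (R)
03 → 3 (G)
60 → 96 (B)
= RGB(39, 3, 96)


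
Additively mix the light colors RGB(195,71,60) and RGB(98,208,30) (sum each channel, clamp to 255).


Additive: each channel = min(255, C₁+C₂)
R: 195+98 = 293 → 255
G: 71+208 = 279 → 255
B: 60+30 = 90 → 90
= RGB(255, 255, 90)


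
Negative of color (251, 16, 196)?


Invert: (255-R, 255-G, 255-B)
R: 255-251 = 4
G: 255-16 = 239
B: 255-196 = 59
= RGB(4, 239, 59)


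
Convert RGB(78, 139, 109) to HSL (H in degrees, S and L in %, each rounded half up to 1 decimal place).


Normalize: R'=78/255≈0.3059, G'=139/255≈0.5451, B'=109/255≈0.4275
Max=139/255, Min=78/255, Δ=Max-Min=61/255
L = (Max+Min)/2 = (139+78)/510 = 217/510 = 0.42549… → L = 42.5%
L ≤ 0.5 → S = Δ/(Max+Min) = 61/(139+78) = 61/217 = 0.28110… → S = 28.1%
(the 1/255 factors cancel in S and H, so raw channel differences can be used)
Max is G' → H = 60 × ((B-R)/Δ + 2) = 60 × ((109-78)/61 + 2)
  31/61 + 2 = 0.5081… + 2 = 2.5081…
  H = 60 × 2.5081… = 150.491…° → H = 150.5°
= HSL(150.5°, 28.1%, 42.5%)


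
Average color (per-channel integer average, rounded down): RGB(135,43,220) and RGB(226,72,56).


Midpoint: each channel = ⌊(C₁+C₂)/2⌋
R: ⌊(135+226)/2⌋ = 180
G: ⌊(43+72)/2⌋ = 57
B: ⌊(220+56)/2⌋ = 138
= RGB(180, 57, 138)


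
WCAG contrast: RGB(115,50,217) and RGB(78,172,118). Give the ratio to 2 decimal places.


Linearize each sRGB channel c=v/255: c/12.92 if c ≤ 0.04045 else ((c+0.055)/1.055)^2.4
L = 0.2126×R_lin + 0.7152×G_lin + 0.0722×B_lin
Color 1 (115,50,217):
  R=115: 115/255≈0.4510 > 0.04045 → ((0.4510+0.055)/1.055)^2.4 ≈ 0.17144
  G=50: 50/255≈0.1961 > 0.04045 → ((0.1961+0.055)/1.055)^2.4 ≈ 0.03190
  B=217: 217/255≈0.8510 > 0.04045 → ((0.8510+0.055)/1.055)^2.4 ≈ 0.69387
  L1 = 0.2126×0.17144 + 0.7152×0.03190 + 0.0722×0.69387 ≈ 0.10936
Color 2 (78,172,118):
  R=78: 78/255≈0.3059 > 0.04045 → ((0.3059+0.055)/1.055)^2.4 ≈ 0.07619
  G=172: 172/255≈0.6745 > 0.04045 → ((0.6745+0.055)/1.055)^2.4 ≈ 0.41254
  B=118: 118/255≈0.4627 > 0.04045 → ((0.4627+0.055)/1.055)^2.4 ≈ 0.18116
  L2 = 0.2126×0.07619 + 0.7152×0.41254 + 0.0722×0.18116 ≈ 0.32433
Lighter = 0.32433, Darker = 0.10936
Ratio = (L_lighter + 0.05) / (L_darker + 0.05)
Ratio = (0.32433 + 0.05) / (0.10936 + 0.05) = 0.37433 / 0.15936 ≈ 2.3490
Ratio ≈ 2.35:1


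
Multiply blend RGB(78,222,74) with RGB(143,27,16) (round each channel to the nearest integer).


Multiply: C = A×B/255, rounded to nearest integer
R: 78×143/255 = 11154/255 ≈ 43.741 → 44
G: 222×27/255 = 5994/255 ≈ 23.506 → 24
B: 74×16/255 = 1184/255 ≈ 4.643 → 5
= RGB(44, 24, 5)


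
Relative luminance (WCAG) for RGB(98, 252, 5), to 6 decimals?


Linearize each channel (sRGB transfer function): c = v/255; c_lin = c/12.92 if c ≤ 0.04045, else ((c+0.055)/1.055)^2.4
  R: 98/255 ≈ 0.384314 > 0.04045 → ((0.384314+0.055)/1.055)^2.4 ≈ 0.122139
  G: 252/255 ≈ 0.988235 > 0.04045 → ((0.988235+0.055)/1.055)^2.4 ≈ 0.973445
  B: 5/255 ≈ 0.019608 ≤ 0.04045 → 0.019608/12.92 ≈ 0.001518
R_lin = 0.122139, G_lin = 0.973445, B_lin = 0.001518
L = 0.2126×R + 0.7152×G + 0.0722×B
L = 0.2126×0.122139 + 0.7152×0.973445 + 0.0722×0.001518
L ≈ 0.722284


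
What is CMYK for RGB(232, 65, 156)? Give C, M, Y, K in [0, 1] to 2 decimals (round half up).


R'=232/255≈0.9098, G'=65/255≈0.2549, B'=156/255≈0.6118
K = 1 - max(R',G',B') = 1 - 232/255 = 23/255 = 0.09019… → 0.09
(1-R'-K)/(1-K) simplifies to (max-R)/max with max = 232:
C = (232-232)/232 = 0/232 = 0 → 0.00
M = (232-65)/232 = 167/232 = 0.71982… → 0.72
Y = (232-156)/232 = 76/232 = 0.32758… → 0.33
= CMYK(0.00, 0.72, 0.33, 0.09)


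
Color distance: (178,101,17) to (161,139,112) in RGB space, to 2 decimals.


d = √[(R₁-R₂)² + (G₁-G₂)² + (B₁-B₂)²]
d = √[(178-161)² + (101-139)² + (17-112)²]
d = √[289 + 1444 + 9025]
d = √10758
d ≈ 103.72


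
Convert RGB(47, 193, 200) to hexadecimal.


R = 47 → 2F (hex)
G = 193 → C1 (hex)
B = 200 → C8 (hex)
Hex = #2FC1C8


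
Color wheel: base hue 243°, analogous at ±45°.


Base hue: 243°
Left analog: (243 - 45) mod 360 = 198°
Right analog: (243 + 45) mod 360 = 288°
Analogous hues = 198° and 288°


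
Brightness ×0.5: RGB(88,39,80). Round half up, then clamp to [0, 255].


Multiply each channel by 0.5, round half up, clamp to [0, 255]
R: 88×0.5 = 44
G: 39×0.5 = 19.5 → round → 20
B: 80×0.5 = 40
= RGB(44, 20, 40)


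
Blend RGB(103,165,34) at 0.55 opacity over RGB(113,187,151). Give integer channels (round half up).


C = α×F + (1-α)×B, with 1-α = 0.45
R: 0.55×103 + 0.45×113 = 56.65 + 50.85 = 107.50 → 108
G: 0.55×165 + 0.45×187 = 90.75 + 84.15 = 174.90 → 175
B: 0.55×34 + 0.45×151 = 18.70 + 67.95 = 86.65 → 87
= RGB(108, 175, 87)


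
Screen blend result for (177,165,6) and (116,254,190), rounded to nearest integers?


Screen: C = 255 - (255-A)×(255-B)/255, rounded to nearest integer
R: 255 - (255-177)×(255-116)/255 = 255 - 10842/255 ≈ 255 - 42.518 = 212.482 → 212
G: 255 - (255-165)×(255-254)/255 = 255 - 90/255 ≈ 255 - 0.353 = 254.647 → 255
B: 255 - (255-6)×(255-190)/255 = 255 - 16185/255 ≈ 255 - 63.471 = 191.529 → 192
= RGB(212, 255, 192)


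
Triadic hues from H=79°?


Triadic: equally spaced at 120° intervals
H1 = 79°
H2 = (79 + 120) mod 360 = 199°
H3 = (79 + 240) mod 360 = 319°
Triadic = 79°, 199°, 319°


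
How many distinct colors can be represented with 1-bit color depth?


Colors = 2^bits = 2^1
= 2 colors


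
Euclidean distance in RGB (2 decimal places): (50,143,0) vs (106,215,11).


d = √[(R₁-R₂)² + (G₁-G₂)² + (B₁-B₂)²]
d = √[(50-106)² + (143-215)² + (0-11)²]
d = √[3136 + 5184 + 121]
d = √8441
d ≈ 91.87


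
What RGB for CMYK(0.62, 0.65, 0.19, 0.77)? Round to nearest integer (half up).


R = 255 × (1-C) × (1-K) = 255 × 0.38 × 0.23 = 22.287 → 22
G = 255 × (1-M) × (1-K) = 255 × 0.35 × 0.23 = 20.5275 → 21
B = 255 × (1-Y) × (1-K) = 255 × 0.81 × 0.23 = 47.5065 → 48
= RGB(22, 21, 48)


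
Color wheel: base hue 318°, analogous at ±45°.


Base hue: 318°
Left analog: (318 - 45) mod 360 = 273°
Right analog: (318 + 45) mod 360 = 3°
Analogous hues = 273° and 3°


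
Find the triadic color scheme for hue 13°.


Triadic: equally spaced at 120° intervals
H1 = 13°
H2 = (13 + 120) mod 360 = 133°
H3 = (13 + 240) mod 360 = 253°
Triadic = 13°, 133°, 253°


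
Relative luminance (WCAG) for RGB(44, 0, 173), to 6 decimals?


Linearize each channel (sRGB transfer function): c = v/255; c_lin = c/12.92 if c ≤ 0.04045, else ((c+0.055)/1.055)^2.4
  R: 44/255 ≈ 0.172549 > 0.04045 → ((0.172549+0.055)/1.055)^2.4 ≈ 0.025187
  G: 0/255 ≈ 0.000000 ≤ 0.04045 → 0.000000/12.92 ≈ 0.000000
  B: 173/255 ≈ 0.678431 > 0.04045 → ((0.678431+0.055)/1.055)^2.4 ≈ 0.417885
R_lin = 0.025187, G_lin = 0.000000, B_lin = 0.417885
L = 0.2126×R + 0.7152×G + 0.0722×B
L = 0.2126×0.025187 + 0.7152×0.000000 + 0.0722×0.417885
L ≈ 0.035526


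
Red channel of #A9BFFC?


Color: #A9BFFC
R = A9 = 169
G = BF = 191
B = FC = 252
Red = 169


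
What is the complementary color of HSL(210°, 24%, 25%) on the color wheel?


Complement = opposite side of color wheel = hue + 180°
H' = (210 + 180) mod 360 = 30°
S and L unchanged.
= HSL(30°, 24%, 25%)


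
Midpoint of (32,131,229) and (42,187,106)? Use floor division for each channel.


Midpoint: each channel = ⌊(C₁+C₂)/2⌋
R: ⌊(32+42)/2⌋ = 37
G: ⌊(131+187)/2⌋ = 159
B: ⌊(229+106)/2⌋ = 167
= RGB(37, 159, 167)


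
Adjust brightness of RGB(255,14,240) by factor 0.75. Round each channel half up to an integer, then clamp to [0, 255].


Multiply each channel by 0.75, round half up, clamp to [0, 255]
R: 255×0.75 = 191.25 → round → 191
G: 14×0.75 = 10.5 → round → 11
B: 240×0.75 = 180
= RGB(191, 11, 180)


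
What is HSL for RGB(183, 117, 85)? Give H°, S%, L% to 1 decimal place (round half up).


Normalize: R'=183/255≈0.7176, G'=117/255≈0.4588, B'=85/255≈0.3333
Max=183/255, Min=85/255, Δ=Max-Min=98/255
L = (Max+Min)/2 = (183+85)/510 = 268/510 = 0.52549… → L = 52.5%
L > 0.5 → S = Δ/(2-Max-Min) = 98/(510-183-85) = 98/242 = 0.40495… → S = 40.5%
(the 1/255 factors cancel in S and H, so raw channel differences can be used)
Max is R' → H = 60 × (((G-B)/Δ) mod 6) = 60 × (((117-85)/98) mod 6)
  32/98 = 0.3265…
  H = 60 × 0.3265… = 19.591…° → H = 19.6°
= HSL(19.6°, 40.5%, 52.5%)


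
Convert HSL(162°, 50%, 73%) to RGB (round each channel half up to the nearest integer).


H=162°, S=0.50, L=0.73
C = (1-|2L-1|)×S = (1-|0.46|)×0.50 = 0.27
H' = H/60 = 162/60 ≈ 2.7000; X = C×(1-|H' mod 2 - 1|) = 0.189
m = L - C/2 = 0.73 - 0.135 = 0.595
Sector ⌊H'⌋ = 2 → (R',G',B') = (0.0, 0.27, 0.189)
RGB = ((R'+m)×255, (G'+m)×255, (B'+m)×255) = (151.725, 220.575, 199.92)
Round half up → RGB(152, 221, 200)


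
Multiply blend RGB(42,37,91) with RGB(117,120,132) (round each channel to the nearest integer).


Multiply: C = A×B/255, rounded to nearest integer
R: 42×117/255 = 4914/255 ≈ 19.271 → 19
G: 37×120/255 = 4440/255 ≈ 17.412 → 17
B: 91×132/255 = 12012/255 ≈ 47.106 → 47
= RGB(19, 17, 47)


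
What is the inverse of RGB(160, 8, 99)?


Invert: (255-R, 255-G, 255-B)
R: 255-160 = 95
G: 255-8 = 247
B: 255-99 = 156
= RGB(95, 247, 156)


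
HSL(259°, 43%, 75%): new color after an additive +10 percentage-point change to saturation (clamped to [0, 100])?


Original S = 43%
Adjustment = +10 percentage points
New S = 43 + (10) = 53
Clamp to [0, 100] → 53
= HSL(259°, 53%, 75%)


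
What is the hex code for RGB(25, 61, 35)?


R = 25 → 19 (hex)
G = 61 → 3D (hex)
B = 35 → 23 (hex)
Hex = #193D23


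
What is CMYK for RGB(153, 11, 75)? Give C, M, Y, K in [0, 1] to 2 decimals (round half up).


R'=153/255≈0.6000, G'=11/255≈0.0431, B'=75/255≈0.2941
K = 1 - max(R',G',B') = 1 - 153/255 = 102/255 = 0.4 → 0.40
(1-R'-K)/(1-K) simplifies to (max-R)/max with max = 153:
C = (153-153)/153 = 0/153 = 0 → 0.00
M = (153-11)/153 = 142/153 = 0.92810… → 0.93
Y = (153-75)/153 = 78/153 = 0.50980… → 0.51
= CMYK(0.00, 0.93, 0.51, 0.40)


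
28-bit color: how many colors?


Colors = 2^bits = 2^28
= 268,435,456 colors


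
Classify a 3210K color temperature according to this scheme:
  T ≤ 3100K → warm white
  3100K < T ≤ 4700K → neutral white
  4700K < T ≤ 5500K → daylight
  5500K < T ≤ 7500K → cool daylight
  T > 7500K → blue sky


Temperature: 3210K
3100K < 3210K ≤ 4700K → neutral white
Classification: neutral white


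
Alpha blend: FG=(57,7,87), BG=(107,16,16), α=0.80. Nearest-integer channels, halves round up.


C = α×F + (1-α)×B, with 1-α = 0.20
R: 0.80×57 + 0.20×107 = 45.60 + 21.40 = 67.00 → 67
G: 0.80×7 + 0.20×16 = 5.60 + 3.20 = 8.80 → 9
B: 0.80×87 + 0.20×16 = 69.60 + 3.20 = 72.80 → 73
= RGB(67, 9, 73)


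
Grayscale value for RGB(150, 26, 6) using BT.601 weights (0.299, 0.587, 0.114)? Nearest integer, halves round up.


Gray = 0.299×R + 0.587×G + 0.114×B
Gray = 0.299×150 + 0.587×26 + 0.114×6
Gray = 44.850 + 15.262 + 0.684
Gray = 60.796 → round half up → 61
Gray = 61


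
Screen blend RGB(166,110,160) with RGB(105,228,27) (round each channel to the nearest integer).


Screen: C = 255 - (255-A)×(255-B)/255, rounded to nearest integer
R: 255 - (255-166)×(255-105)/255 = 255 - 13350/255 ≈ 255 - 52.353 = 202.647 → 203
G: 255 - (255-110)×(255-228)/255 = 255 - 3915/255 ≈ 255 - 15.353 = 239.647 → 240
B: 255 - (255-160)×(255-27)/255 = 255 - 21660/255 ≈ 255 - 84.941 = 170.059 → 170
= RGB(203, 240, 170)


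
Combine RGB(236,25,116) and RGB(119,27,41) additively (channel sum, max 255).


Additive: each channel = min(255, C₁+C₂)
R: 236+119 = 355 → 255
G: 25+27 = 52 → 52
B: 116+41 = 157 → 157
= RGB(255, 52, 157)


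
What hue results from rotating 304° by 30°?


New hue = (H + rotation) mod 360
New hue = (304 + 30) mod 360
= 334 mod 360
= 334°


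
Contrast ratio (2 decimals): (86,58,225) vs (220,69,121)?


Linearize each sRGB channel c=v/255: c/12.92 if c ≤ 0.04045 else ((c+0.055)/1.055)^2.4
L = 0.2126×R_lin + 0.7152×G_lin + 0.0722×B_lin
Color 1 (86,58,225):
  R=86: 86/255≈0.3373 > 0.04045 → ((0.3373+0.055)/1.055)^2.4 ≈ 0.09306
  G=58: 58/255≈0.2275 > 0.04045 → ((0.2275+0.055)/1.055)^2.4 ≈ 0.04231
  B=225: 225/255≈0.8824 > 0.04045 → ((0.8824+0.055)/1.055)^2.4 ≈ 0.75294
  L1 = 0.2126×0.09306 + 0.7152×0.04231 + 0.0722×0.75294 ≈ 0.10441
Color 2 (220,69,121):
  R=220: 220/255≈0.8627 > 0.04045 → ((0.8627+0.055)/1.055)^2.4 ≈ 0.71569
  G=69: 69/255≈0.2706 > 0.04045 → ((0.2706+0.055)/1.055)^2.4 ≈ 0.05951
  B=121: 121/255≈0.4745 > 0.04045 → ((0.4745+0.055)/1.055)^2.4 ≈ 0.19120
  L2 = 0.2126×0.71569 + 0.7152×0.05951 + 0.0722×0.19120 ≈ 0.20852
Lighter = 0.20852, Darker = 0.10441
Ratio = (L_lighter + 0.05) / (L_darker + 0.05)
Ratio = (0.20852 + 0.05) / (0.10441 + 0.05) = 0.25852 / 0.15441 ≈ 1.6743
Ratio ≈ 1.67:1


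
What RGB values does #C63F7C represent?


C6 → 198 (R)
3F → 63 (G)
7C → 124 (B)
= RGB(198, 63, 124)


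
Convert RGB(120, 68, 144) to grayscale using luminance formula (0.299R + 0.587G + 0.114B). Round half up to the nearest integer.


Gray = 0.299×R + 0.587×G + 0.114×B
Gray = 0.299×120 + 0.587×68 + 0.114×144
Gray = 35.880 + 39.916 + 16.416
Gray = 92.212 → round half up → 92
Gray = 92


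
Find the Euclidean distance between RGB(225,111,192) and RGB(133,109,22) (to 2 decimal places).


d = √[(R₁-R₂)² + (G₁-G₂)² + (B₁-B₂)²]
d = √[(225-133)² + (111-109)² + (192-22)²]
d = √[8464 + 4 + 28900]
d = √37368
d ≈ 193.31


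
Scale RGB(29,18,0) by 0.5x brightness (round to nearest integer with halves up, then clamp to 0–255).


Multiply each channel by 0.5, round half up, clamp to [0, 255]
R: 29×0.5 = 14.5 → round → 15
G: 18×0.5 = 9
B: 0×0.5 = 0
= RGB(15, 9, 0)


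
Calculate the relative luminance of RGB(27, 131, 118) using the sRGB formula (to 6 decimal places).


Linearize each channel (sRGB transfer function): c = v/255; c_lin = c/12.92 if c ≤ 0.04045, else ((c+0.055)/1.055)^2.4
  R: 27/255 ≈ 0.105882 > 0.04045 → ((0.105882+0.055)/1.055)^2.4 ≈ 0.010960
  G: 131/255 ≈ 0.513725 > 0.04045 → ((0.513725+0.055)/1.055)^2.4 ≈ 0.226966
  B: 118/255 ≈ 0.462745 > 0.04045 → ((0.462745+0.055)/1.055)^2.4 ≈ 0.181164
R_lin = 0.010960, G_lin = 0.226966, B_lin = 0.181164
L = 0.2126×R + 0.7152×G + 0.0722×B
L = 0.2126×0.010960 + 0.7152×0.226966 + 0.0722×0.181164
L ≈ 0.177736


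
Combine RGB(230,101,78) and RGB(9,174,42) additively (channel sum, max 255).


Additive: each channel = min(255, C₁+C₂)
R: 230+9 = 239 → 239
G: 101+174 = 275 → 255
B: 78+42 = 120 → 120
= RGB(239, 255, 120)


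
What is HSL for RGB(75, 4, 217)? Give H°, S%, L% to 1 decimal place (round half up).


Normalize: R'=75/255≈0.2941, G'=4/255≈0.0157, B'=217/255≈0.8510
Max=217/255, Min=4/255, Δ=Max-Min=213/255
L = (Max+Min)/2 = (217+4)/510 = 221/510 = 0.43333… → L = 43.3%
L ≤ 0.5 → S = Δ/(Max+Min) = 213/(217+4) = 213/221 = 0.96380… → S = 96.4%
(the 1/255 factors cancel in S and H, so raw channel differences can be used)
Max is B' → H = 60 × ((R-G)/Δ + 4) = 60 × ((75-4)/213 + 4)
  71/213 + 4 = 0.3333… + 4 = 4.3333…
  H = 60 × 4.3333… = 260° → H = 260.0°
= HSL(260.0°, 96.4%, 43.3%)


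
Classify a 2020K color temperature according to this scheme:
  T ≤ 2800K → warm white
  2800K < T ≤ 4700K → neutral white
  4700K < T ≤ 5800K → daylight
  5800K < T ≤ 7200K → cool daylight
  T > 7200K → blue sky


Temperature: 2020K
2020K ≤ 2800K → warm white
Classification: warm white


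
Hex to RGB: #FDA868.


FD → 253 (R)
A8 → 168 (G)
68 → 104 (B)
= RGB(253, 168, 104)


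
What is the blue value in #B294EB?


Color: #B294EB
R = B2 = 178
G = 94 = 148
B = EB = 235
Blue = 235


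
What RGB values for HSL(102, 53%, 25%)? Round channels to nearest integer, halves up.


H=102°, S=0.53, L=0.25
C = (1-|2L-1|)×S = (1-|-0.50|)×0.53 = 0.265
H' = H/60 = 102/60 ≈ 1.7000; X = C×(1-|H' mod 2 - 1|) = 0.0795
m = L - C/2 = 0.25 - 0.1325 = 0.1175
Sector ⌊H'⌋ = 1 → (R',G',B') = (0.0795, 0.265, 0.0)
RGB = ((R'+m)×255, (G'+m)×255, (B'+m)×255) = (50.235, 97.5375, 29.9625)
Round half up → RGB(50, 98, 30)


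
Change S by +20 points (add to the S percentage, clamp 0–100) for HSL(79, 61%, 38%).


Original S = 61%
Adjustment = +20 percentage points
New S = 61 + (20) = 81
Clamp to [0, 100] → 81
= HSL(79°, 81%, 38%)


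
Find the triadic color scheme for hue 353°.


Triadic: equally spaced at 120° intervals
H1 = 353°
H2 = (353 + 120) mod 360 = 113°
H3 = (353 + 240) mod 360 = 233°
Triadic = 353°, 113°, 233°


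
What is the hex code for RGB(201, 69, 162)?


R = 201 → C9 (hex)
G = 69 → 45 (hex)
B = 162 → A2 (hex)
Hex = #C945A2


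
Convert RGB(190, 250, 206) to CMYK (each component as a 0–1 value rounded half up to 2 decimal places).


R'=190/255≈0.7451, G'=250/255≈0.9804, B'=206/255≈0.8078
K = 1 - max(R',G',B') = 1 - 250/255 = 5/255 = 0.01960… → 0.02
(1-R'-K)/(1-K) simplifies to (max-R)/max with max = 250:
C = (250-190)/250 = 60/250 = 0.24 → 0.24
M = (250-250)/250 = 0/250 = 0 → 0.00
Y = (250-206)/250 = 44/250 = 0.176 → 0.18
= CMYK(0.24, 0.00, 0.18, 0.02)


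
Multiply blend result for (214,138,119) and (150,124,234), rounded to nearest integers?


Multiply: C = A×B/255, rounded to nearest integer
R: 214×150/255 = 32100/255 ≈ 125.882 → 126
G: 138×124/255 = 17112/255 ≈ 67.106 → 67
B: 119×234/255 = 27846/255 ≈ 109.200 → 109
= RGB(126, 67, 109)


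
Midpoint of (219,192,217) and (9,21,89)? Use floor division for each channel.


Midpoint: each channel = ⌊(C₁+C₂)/2⌋
R: ⌊(219+9)/2⌋ = 114
G: ⌊(192+21)/2⌋ = 106
B: ⌊(217+89)/2⌋ = 153
= RGB(114, 106, 153)


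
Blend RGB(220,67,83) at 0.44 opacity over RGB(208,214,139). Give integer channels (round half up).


C = α×F + (1-α)×B, with 1-α = 0.56
R: 0.44×220 + 0.56×208 = 96.80 + 116.48 = 213.28 → 213
G: 0.44×67 + 0.56×214 = 29.48 + 119.84 = 149.32 → 149
B: 0.44×83 + 0.56×139 = 36.52 + 77.84 = 114.36 → 114
= RGB(213, 149, 114)


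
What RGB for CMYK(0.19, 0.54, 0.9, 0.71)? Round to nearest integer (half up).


R = 255 × (1-C) × (1-K) = 255 × 0.81 × 0.29 = 59.8995 → 60
G = 255 × (1-M) × (1-K) = 255 × 0.46 × 0.29 = 34.017 → 34
B = 255 × (1-Y) × (1-K) = 255 × 0.10 × 0.29 = 7.395 → 7
= RGB(60, 34, 7)


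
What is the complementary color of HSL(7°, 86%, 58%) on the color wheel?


Complement = opposite side of color wheel = hue + 180°
H' = (7 + 180) mod 360 = 187°
S and L unchanged.
= HSL(187°, 86%, 58%)
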